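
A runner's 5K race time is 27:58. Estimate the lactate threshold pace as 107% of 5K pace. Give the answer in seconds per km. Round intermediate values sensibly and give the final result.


Total race time = 27*60 + 58 = 1678 seconds
5K pace = 1678 / 5 = 335.6 sec/km
LT pace = 335.6 * 1.07 = 359.09 sec/km

359.09 s/km


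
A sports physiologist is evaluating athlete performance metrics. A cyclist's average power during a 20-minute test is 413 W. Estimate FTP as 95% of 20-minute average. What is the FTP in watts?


FTP = 20-min power * 0.95
= 413 * 0.95
= 392.35 W

392.35 W


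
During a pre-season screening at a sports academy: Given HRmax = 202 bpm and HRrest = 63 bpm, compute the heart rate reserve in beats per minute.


Heart rate reserve = maximum HR minus resting HR
HRR = 202 - 63 = 139 bpm

139 bpm


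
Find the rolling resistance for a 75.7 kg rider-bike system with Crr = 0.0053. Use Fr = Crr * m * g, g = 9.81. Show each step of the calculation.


m * g = 75.7 * 9.81 = 742.617 N
Fr = 0.0053 * 742.617 = 3.936 N

3.936 N


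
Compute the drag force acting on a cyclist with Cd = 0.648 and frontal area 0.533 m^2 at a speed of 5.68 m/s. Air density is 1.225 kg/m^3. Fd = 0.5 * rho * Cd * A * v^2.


Step 1: v^2 = 32.2624
Step 2: Fd = 0.5 * 1.225 * 0.648 * 0.533 * 32.2624
= 6.825 N

6.825 N


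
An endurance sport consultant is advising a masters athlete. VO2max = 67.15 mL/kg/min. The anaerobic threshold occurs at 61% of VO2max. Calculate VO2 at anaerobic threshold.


AT fraction = 61 / 100 = 0.61
AT VO2 = 67.15 * 0.61
= 40.96 mL/kg/min

40.96 mL/kg/min


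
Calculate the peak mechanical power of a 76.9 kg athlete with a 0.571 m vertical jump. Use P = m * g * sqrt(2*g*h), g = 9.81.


First, sqrt(2gh) = sqrt(2 * 9.81 * 0.571)
= sqrt(11.20302) = 3.347091 m/s
Power = 76.9 * 9.81 * 3.347091 = 2525.01 W

2525.01 W


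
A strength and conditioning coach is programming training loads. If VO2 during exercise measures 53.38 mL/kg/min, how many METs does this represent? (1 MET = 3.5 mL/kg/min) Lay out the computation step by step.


METs = VO2 / 3.5 = 53.38 / 3.5 = 15.25

15.25 METs


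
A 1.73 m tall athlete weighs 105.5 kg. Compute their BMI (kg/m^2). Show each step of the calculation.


height^2 = 2.9929 m^2
BMI = 105.5 / 2.9929 = 35.25 kg/m^2

35.25 kg/m^2


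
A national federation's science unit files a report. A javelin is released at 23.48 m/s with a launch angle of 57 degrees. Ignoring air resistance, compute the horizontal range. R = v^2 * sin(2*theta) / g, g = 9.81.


Launch speed squared = 551.3104
sin(2 * 57 deg) = 0.913545
Range = 551.3104 * 0.913545 / 9.81
= 51.34 m

51.34 m


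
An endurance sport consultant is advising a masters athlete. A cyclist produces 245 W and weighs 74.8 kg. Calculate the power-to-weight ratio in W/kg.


P/W = power / mass
= 245 / 74.8
= 3.275 W/kg

3.275 W/kg


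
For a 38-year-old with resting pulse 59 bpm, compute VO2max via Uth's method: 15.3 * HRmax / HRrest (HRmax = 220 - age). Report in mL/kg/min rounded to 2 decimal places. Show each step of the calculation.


Step 1: HRmax = 220 - 38 = 182 bpm
Step 2: Ratio = 182 / 59 = 3.0847
Step 3: VO2max = 15.3 * 3.0847 = 47.2 mL/kg/min

47.2 mL/kg/min


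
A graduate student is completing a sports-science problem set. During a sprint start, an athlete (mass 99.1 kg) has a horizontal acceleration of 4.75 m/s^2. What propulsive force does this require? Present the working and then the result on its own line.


Propulsive force = mass * acceleration
= 99.1 kg * 4.75 m/s^2
= 470.73 N

470.73 N


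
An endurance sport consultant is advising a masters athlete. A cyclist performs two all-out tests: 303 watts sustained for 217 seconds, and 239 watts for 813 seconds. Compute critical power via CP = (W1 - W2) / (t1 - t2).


W1 = P1 * t1 = 303 * 217 = 65751 J
W2 = P2 * t2 = 239 * 813 = 194307 J
CP = (65751 - 194307) / (217 - 813)
= 215.7 W

215.7 W


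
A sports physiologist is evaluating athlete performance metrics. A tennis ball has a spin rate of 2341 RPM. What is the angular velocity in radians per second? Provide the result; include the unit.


Convert RPM to rad/s: multiply by 2*pi and divide by 60
omega = 2341 * 2 * pi / 60
= 245.149 rad/s

245.149 rad/s


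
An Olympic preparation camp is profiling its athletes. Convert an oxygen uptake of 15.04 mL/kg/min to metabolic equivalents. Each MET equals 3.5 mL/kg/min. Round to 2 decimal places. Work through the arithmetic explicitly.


One MET = 3.5 mL/kg/min
Number of METs = 15.04 / 3.5
= 4.3 METs

4.3 METs


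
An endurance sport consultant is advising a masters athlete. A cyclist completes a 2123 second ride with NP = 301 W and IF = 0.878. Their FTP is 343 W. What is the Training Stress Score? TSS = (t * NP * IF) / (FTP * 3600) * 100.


t * NP * IF = 2123 * 301 * 0.878 = 561062.194
FTP * 3600 = 1234800
TSS = (561062.194 / 1234800) * 100 = 45.44

45.44 TSS


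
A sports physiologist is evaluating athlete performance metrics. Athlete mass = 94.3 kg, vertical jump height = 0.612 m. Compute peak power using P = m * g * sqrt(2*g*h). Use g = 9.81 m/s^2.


sqrt(2 * 9.81 * 0.612) = sqrt(12.00744) = 3.465175 m/s
P = 94.3 * 9.81 * 3.465175
= 3205.57 W

3205.57 W


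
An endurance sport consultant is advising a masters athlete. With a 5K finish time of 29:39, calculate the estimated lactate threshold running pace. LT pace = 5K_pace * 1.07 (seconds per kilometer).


Race duration = 1779 s for 5 km
Average pace = 1779 / 5 = 355.8 s/km
LT pace = 355.8 * 1.07
= 380.71 s/km

380.71 s/km


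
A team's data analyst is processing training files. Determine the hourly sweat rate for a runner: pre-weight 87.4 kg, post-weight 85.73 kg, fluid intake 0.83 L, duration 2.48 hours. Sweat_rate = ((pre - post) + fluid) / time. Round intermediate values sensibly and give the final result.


Mass lost = 87.4 - 85.73 = 1.67 kg
Add fluid consumed: 1.67 + 0.83 = 2.5 L total sweat
Sweat rate = 2.5 / 2.48 = 1.008 L/h

1.008 L/h


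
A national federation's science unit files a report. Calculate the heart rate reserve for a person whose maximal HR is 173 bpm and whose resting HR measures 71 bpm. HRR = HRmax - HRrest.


HRmax = 173 bpm
HRrest = 71 bpm
HRR = 173 - 71 = 102 bpm

102 bpm


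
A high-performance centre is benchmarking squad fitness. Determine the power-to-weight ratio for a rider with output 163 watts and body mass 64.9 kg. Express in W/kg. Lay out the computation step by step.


P/W = 163 / 64.9 = 2.512 W/kg

2.512 W/kg


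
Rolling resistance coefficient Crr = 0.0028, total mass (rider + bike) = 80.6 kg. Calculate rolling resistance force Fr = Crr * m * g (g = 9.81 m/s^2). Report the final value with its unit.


Fr = Crr * m * g
= 0.0028 * 80.6 * 9.81
= 2.214 N

2.214 N


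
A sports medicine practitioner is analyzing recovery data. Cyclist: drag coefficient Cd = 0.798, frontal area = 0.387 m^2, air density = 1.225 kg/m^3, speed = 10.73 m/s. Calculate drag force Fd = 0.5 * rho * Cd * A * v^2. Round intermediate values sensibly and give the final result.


v^2 = 10.73^2 = 115.1329
Fd = 0.5 * 1.225 * 0.798 * 0.387 * 115.1329
= 21.778 N

21.778 N


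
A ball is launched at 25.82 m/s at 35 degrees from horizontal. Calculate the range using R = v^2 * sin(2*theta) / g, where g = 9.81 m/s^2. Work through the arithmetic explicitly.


sin(2 * 35) = sin(70) = 0.939693
v^2 = 25.82^2 = 666.6724
R = 666.6724 * 0.939693 / 9.81
= 63.86 m

63.86 m


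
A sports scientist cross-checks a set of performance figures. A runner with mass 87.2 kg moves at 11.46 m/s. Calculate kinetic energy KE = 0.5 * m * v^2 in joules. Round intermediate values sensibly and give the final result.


v^2 = 11.46^2 = 131.3316
KE = 0.5 * 87.2 * 131.3316
= 5726.06 J

5726.06 J


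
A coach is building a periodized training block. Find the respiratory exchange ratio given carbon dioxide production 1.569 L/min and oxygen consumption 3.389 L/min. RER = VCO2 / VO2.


VCO2 = 1.569 L/min
VO2 = 3.389 L/min
RER = 1.569 / 3.389 = 0.463

0.463


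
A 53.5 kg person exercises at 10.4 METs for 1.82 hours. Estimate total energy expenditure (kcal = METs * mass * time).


Energy = METs * mass(kg) * time(h)
= 10.4 * 53.5 * 1.82
= 1012.65 kcal

1012.65 kcal


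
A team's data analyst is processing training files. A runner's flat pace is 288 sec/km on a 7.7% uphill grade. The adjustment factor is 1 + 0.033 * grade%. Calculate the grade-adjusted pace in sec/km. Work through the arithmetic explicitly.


Factor = 1 + 0.033 * 7.7 = 1.2541
Adjusted pace = 288 * 1.2541
= 361.18 sec/km

361.18 s/km


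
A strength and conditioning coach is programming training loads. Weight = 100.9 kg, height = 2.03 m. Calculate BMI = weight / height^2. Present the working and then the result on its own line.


height^2 = 2.03^2 = 4.1209
BMI = 100.9 / 4.1209 = 24.48 kg/m^2

24.48 kg/m^2


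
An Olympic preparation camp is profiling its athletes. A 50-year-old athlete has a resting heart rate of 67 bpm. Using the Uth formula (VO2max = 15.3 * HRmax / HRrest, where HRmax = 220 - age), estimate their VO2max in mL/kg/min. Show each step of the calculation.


HRmax = 220 - 50 = 170 bpm
Ratio = HRmax / HRrest = 170 / 67 = 2.5373
VO2max = 15.3 * 2.5373 = 38.82 mL/kg/min

38.82 mL/kg/min


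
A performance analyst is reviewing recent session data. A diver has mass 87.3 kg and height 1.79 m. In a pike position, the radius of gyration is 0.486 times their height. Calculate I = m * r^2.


r = 0.486 * 1.79 = 0.86994 m
I = m * r^2 = 87.3 * 0.756796 = 66.068 kg*m^2

66.068 kg*m^2


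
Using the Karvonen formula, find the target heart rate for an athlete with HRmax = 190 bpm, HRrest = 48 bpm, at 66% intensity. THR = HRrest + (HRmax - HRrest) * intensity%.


HRR = 190 - 48 = 142
THR = 48 + 142 * 0.66
= 48 + 93.72
= 141.72 bpm

141.72 bpm


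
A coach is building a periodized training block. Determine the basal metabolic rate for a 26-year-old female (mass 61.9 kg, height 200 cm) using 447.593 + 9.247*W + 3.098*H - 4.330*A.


BMR = 447.593 + 9.247*61.9 + 3.098*200 - 4.330*26
= 1527.0 kcal/day

1527.0 kcal/day


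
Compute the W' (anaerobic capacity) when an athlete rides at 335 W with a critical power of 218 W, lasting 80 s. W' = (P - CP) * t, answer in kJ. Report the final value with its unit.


Above-CP power = 117 W
Duration = 80 s
W' = 117 * 80 = 9360 J
Convert: 9360 / 1000 = 9.36 kJ

9.36 kJ


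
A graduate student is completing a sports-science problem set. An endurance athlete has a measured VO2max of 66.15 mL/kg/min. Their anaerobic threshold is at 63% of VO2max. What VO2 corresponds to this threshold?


Anaerobic threshold VO2 = VO2max * 63%
= 66.15 * 0.63
= 41.67 mL/kg/min

41.67 mL/kg/min


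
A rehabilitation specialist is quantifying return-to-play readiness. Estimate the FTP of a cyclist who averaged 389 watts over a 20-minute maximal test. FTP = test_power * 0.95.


FTP = 389 * 0.95 = 369.55 W

369.55 W


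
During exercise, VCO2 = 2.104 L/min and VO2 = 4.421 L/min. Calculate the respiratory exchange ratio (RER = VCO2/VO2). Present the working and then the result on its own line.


RER = VCO2 / VO2
= 2.104 / 4.421
= 0.4759

0.4759


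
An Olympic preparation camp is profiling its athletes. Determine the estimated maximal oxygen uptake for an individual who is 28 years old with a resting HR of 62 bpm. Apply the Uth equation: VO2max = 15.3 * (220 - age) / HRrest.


HRmax = 220 - 28 = 192
VO2max = 15.3 * (192 / 62)
= 15.3 * 3.0968
= 47.38 mL/kg/min

47.38 mL/kg/min


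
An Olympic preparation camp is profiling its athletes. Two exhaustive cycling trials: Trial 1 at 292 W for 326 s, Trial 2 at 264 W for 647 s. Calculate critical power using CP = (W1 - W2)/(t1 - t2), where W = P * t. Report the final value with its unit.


W1 = 292 * 326 = 95192 J
W2 = 264 * 647 = 170808 J
CP = (95192 - 170808) / (326 - 647)
= -75616 / -321
= 235.56 W

235.56 W


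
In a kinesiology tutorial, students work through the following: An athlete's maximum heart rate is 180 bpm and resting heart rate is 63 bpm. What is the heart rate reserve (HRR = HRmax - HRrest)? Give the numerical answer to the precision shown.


HRR = HRmax - HRrest
= 180 - 63
= 117 bpm

117 bpm


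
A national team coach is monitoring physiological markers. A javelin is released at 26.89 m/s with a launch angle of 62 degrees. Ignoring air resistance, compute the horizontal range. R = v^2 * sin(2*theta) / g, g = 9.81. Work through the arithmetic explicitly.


Launch speed squared = 723.0721
sin(2 * 62 deg) = 0.829038
Range = 723.0721 * 0.829038 / 9.81
= 61.106 m

61.106 m


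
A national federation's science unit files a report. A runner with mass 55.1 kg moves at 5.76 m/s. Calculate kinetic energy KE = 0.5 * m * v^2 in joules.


v^2 = 5.76^2 = 33.1776
KE = 0.5 * 55.1 * 33.1776
= 914.04 J

914.04 J


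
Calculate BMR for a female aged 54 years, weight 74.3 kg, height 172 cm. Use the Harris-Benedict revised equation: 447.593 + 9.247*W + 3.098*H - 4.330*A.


Substituting values:
W term = 9.247 * 74.3 = 687.0521
H term = 3.098 * 172 = 532.856
A term = 4.330 * 54 = 233.82
BMR = 1433.68 kcal/day

1433.68 kcal/day


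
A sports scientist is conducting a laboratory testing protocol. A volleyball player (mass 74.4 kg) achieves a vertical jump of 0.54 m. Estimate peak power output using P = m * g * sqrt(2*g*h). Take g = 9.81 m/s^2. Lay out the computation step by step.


2 * g * h = 2 * 9.81 * 0.54 = 10.5948
sqrt(10.5948) = 3.254965 m/s
P = 74.4 * 9.81 * 3.254965 = 2375.68 W

2375.68 W


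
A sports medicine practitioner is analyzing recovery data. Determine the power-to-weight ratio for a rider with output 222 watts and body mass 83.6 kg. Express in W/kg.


P/W = 222 / 83.6 = 2.656 W/kg

2.656 W/kg


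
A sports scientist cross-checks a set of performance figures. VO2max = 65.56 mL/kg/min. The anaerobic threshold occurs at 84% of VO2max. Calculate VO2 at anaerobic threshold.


AT fraction = 84 / 100 = 0.84
AT VO2 = 65.56 * 0.84
= 55.07 mL/kg/min

55.07 mL/kg/min


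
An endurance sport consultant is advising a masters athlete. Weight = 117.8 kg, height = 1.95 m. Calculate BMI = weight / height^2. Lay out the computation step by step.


height^2 = 1.95^2 = 3.8025
BMI = 117.8 / 3.8025 = 30.98 kg/m^2

30.98 kg/m^2


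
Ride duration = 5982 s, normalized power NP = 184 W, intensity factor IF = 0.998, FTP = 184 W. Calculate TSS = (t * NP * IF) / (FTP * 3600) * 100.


Numerator = 5982 * 184 * 0.998 = 1098486.624
Denominator = 184 * 3600 = 662400
TSS = 1098486.624 / 662400 * 100
= 165.83

165.83 TSS


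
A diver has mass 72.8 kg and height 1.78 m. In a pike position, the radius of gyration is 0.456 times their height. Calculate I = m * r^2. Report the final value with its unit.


r = 0.456 * 1.78 = 0.81168 m
I = m * r^2 = 72.8 * 0.658824 = 47.962 kg*m^2

47.962 kg*m^2


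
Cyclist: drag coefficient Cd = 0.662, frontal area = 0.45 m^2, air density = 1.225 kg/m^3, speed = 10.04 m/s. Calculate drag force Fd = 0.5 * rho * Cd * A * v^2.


v^2 = 10.04^2 = 100.8016
Fd = 0.5 * 1.225 * 0.662 * 0.45 * 100.8016
= 18.393 N

18.393 N


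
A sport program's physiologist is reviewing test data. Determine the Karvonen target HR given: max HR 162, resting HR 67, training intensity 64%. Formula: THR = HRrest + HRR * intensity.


HRR = HRmax - HRrest = 162 - 67 = 95
THR = 67 + 95 * 0.64
= 127.8 bpm

127.8 bpm


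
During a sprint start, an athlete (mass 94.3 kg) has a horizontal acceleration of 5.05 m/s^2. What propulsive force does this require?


Propulsive force = mass * acceleration
= 94.3 kg * 5.05 m/s^2
= 476.22 N

476.22 N


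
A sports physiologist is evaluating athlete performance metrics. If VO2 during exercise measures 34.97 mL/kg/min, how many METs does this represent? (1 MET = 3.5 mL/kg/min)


METs = VO2 / 3.5 = 34.97 / 3.5 = 9.99

9.99 METs


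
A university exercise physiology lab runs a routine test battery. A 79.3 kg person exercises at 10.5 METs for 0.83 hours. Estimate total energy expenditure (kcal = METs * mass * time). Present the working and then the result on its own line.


Energy = METs * mass(kg) * time(h)
= 10.5 * 79.3 * 0.83
= 691.1 kcal

691.1 kcal


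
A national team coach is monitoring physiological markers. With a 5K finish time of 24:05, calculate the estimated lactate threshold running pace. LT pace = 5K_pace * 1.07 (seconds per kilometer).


Race duration = 1445 s for 5 km
Average pace = 1445 / 5 = 289.0 s/km
LT pace = 289.0 * 1.07
= 309.23 s/km

309.23 s/km


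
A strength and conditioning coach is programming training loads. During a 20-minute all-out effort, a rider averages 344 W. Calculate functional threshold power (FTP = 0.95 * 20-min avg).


FTP = 0.95 * 344
= 326.8 W

326.8 W


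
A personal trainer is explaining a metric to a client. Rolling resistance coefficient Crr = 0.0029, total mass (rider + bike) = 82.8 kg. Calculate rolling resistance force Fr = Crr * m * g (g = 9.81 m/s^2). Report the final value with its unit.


Fr = Crr * m * g
= 0.0029 * 82.8 * 9.81
= 2.356 N

2.356 N


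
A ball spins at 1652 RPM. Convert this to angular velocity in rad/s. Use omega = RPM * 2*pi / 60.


omega = 1652 * 2 * pi / 60
= 1652 * 6.28318531 / 60
= 10379.822 / 60
= 172.997 rad/s

172.997 rad/s


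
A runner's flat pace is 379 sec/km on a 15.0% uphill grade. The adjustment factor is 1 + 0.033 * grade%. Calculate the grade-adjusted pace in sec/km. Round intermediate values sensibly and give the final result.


Factor = 1 + 0.033 * 15.0 = 1.495
Adjusted pace = 379 * 1.495
= 566.61 sec/km

566.61 s/km


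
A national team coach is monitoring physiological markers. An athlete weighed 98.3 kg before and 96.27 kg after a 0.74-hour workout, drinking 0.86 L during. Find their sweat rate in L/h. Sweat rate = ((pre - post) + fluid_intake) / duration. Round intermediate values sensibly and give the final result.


Body mass change = 2.03 kg
Total sweat loss = 2.03 + 0.86 = 2.89 L
Rate = 2.89 / 0.74 = 3.905 L/h

3.905 L/h


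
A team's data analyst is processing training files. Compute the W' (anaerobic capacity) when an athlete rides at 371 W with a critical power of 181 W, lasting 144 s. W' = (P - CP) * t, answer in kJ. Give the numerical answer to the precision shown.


Above-CP power = 190 W
Duration = 144 s
W' = 190 * 144 = 27360 J
Convert: 27360 / 1000 = 27.36 kJ

27.36 kJ


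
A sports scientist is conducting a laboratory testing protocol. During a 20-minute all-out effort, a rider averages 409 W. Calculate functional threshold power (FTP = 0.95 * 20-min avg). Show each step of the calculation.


FTP = 0.95 * 409
= 388.55 W

388.55 W


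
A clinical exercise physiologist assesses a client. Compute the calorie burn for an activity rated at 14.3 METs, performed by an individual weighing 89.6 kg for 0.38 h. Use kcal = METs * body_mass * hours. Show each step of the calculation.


Product of METs and mass = 14.3 * 89.6 = 1281.28
Total kcal = 1281.28 * 0.38 = 486.89 kcal

486.89 kcal


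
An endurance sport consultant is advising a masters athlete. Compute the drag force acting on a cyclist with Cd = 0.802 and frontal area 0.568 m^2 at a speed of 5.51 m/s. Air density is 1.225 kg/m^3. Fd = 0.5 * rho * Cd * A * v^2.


Step 1: v^2 = 30.3601
Step 2: Fd = 0.5 * 1.225 * 0.802 * 0.568 * 30.3601
= 8.471 N

8.471 N


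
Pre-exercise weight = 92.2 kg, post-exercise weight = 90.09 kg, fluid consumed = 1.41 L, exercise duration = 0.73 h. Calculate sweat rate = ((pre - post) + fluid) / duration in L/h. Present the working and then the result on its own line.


Weight loss = 92.2 - 90.09 = 2.11 kg (approx L)
Total sweat = 2.11 + 1.41 = 3.52 L
Sweat rate = 3.52 / 0.73 = 4.822 L/h

4.822 L/h


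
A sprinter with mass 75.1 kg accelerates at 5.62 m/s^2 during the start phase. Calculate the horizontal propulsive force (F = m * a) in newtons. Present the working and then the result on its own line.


F = m * a
= 75.1 * 5.62
= 422.06 N

422.06 N


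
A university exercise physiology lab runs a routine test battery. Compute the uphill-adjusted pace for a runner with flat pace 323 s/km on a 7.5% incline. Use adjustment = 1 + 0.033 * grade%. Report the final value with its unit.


Adjustment factor = 1 + 0.033 * 7.5 = 1.2475
Grade-adjusted pace = 323 * 1.2475 = 402.94 s/km

402.94 s/km


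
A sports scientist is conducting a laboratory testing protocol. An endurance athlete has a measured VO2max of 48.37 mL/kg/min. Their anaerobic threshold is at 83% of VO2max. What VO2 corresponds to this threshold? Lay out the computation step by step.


Anaerobic threshold VO2 = VO2max * 83%
= 48.37 * 0.83
= 40.15 mL/kg/min

40.15 mL/kg/min


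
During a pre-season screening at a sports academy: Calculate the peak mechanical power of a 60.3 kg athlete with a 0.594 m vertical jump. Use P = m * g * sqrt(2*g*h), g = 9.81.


First, sqrt(2gh) = sqrt(2 * 9.81 * 0.594)
= sqrt(11.65428) = 3.413837 m/s
Power = 60.3 * 9.81 * 3.413837 = 2019.43 W

2019.43 W


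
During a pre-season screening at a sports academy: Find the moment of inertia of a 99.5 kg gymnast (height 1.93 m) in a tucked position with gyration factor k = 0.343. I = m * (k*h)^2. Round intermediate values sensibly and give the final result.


Radius of gyration = 0.343 * 1.93 = 0.66199 m
I = 99.5 * 0.66199^2
= 99.5 * 0.438231
= 43.604 kg*m^2

43.604 kg*m^2


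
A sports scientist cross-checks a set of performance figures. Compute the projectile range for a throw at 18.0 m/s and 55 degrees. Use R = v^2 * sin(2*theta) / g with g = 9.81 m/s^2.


Two times the angle = 110 degrees
sin(110) = 0.939693
R = 324.0 * 0.939693 / 9.81 = 31.036 m

31.036 m


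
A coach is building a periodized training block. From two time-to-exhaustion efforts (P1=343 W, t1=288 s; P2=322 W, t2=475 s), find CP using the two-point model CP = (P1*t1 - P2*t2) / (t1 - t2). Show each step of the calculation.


Work in trial 1 = 98784 J
Work in trial 2 = 152950 J
Delta work = -54166 J
Delta time = -187 s
CP = -54166 / -187 = 289.66 W

289.66 W


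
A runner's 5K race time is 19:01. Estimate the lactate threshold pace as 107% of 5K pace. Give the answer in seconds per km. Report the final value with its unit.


Total race time = 19*60 + 1 = 1141 seconds
5K pace = 1141 / 5 = 228.2 sec/km
LT pace = 228.2 * 1.07 = 244.17 sec/km

244.17 s/km


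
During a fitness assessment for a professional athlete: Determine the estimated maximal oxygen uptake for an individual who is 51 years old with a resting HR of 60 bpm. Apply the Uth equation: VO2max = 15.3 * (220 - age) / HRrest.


HRmax = 220 - 51 = 169
VO2max = 15.3 * (169 / 60)
= 15.3 * 2.8167
= 43.1 mL/kg/min

43.1 mL/kg/min


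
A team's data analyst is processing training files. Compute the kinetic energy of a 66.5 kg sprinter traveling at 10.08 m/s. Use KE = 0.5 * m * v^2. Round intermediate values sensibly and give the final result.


Velocity squared = 101.6064
KE = 0.5 * 66.5 * 101.6064 = 3378.41 J

3378.41 J


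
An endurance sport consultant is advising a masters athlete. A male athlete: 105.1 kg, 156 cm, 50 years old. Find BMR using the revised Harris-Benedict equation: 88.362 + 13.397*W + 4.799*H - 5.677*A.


Intercept = 88.362
Weight contribution = 13.397 * 105.1 = 1408.0247
Height contribution = 4.799 * 156 = 748.644
Age contribution = 5.677 * 50 = 283.85
BMR = 88.362 + 1408.0247 + 748.644 - 283.85
= 1961.18 kcal/day

1961.18 kcal/day


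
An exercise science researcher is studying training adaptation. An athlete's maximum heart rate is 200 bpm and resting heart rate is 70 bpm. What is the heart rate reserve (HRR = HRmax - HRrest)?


HRR = HRmax - HRrest
= 200 - 70
= 130 bpm

130 bpm


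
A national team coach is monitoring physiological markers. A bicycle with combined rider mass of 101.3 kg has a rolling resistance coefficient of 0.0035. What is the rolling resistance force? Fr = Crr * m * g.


Fr = 0.0035 * 101.3 * 9.81
= 0.35455 * 9.81
= 3.478 N

3.478 N


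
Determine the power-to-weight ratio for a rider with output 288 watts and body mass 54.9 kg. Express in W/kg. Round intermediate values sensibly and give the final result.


P/W = 288 / 54.9 = 5.246 W/kg

5.246 W/kg


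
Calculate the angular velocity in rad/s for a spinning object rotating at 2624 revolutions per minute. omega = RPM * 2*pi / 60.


omega = RPM * 2*pi / 60
= 2624 * 6.28318531 / 60
= 274.785 rad/s

274.785 rad/s


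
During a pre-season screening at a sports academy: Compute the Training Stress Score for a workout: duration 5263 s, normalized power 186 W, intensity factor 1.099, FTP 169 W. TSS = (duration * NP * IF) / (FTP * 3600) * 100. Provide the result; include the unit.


Product = 5263 * 186 * 1.099 = 1075830.882
Base = 169 * 3600 = 608400
TSS = 1075830.882 / 608400 * 100 = 176.83

176.83 TSS


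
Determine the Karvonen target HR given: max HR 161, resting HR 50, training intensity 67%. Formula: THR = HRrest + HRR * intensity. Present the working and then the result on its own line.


HRR = HRmax - HRrest = 161 - 50 = 111
THR = 50 + 111 * 0.67
= 124.37 bpm

124.37 bpm


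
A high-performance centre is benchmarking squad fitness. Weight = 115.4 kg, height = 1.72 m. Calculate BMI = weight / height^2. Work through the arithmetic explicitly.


height^2 = 1.72^2 = 2.9584
BMI = 115.4 / 2.9584 = 39.01 kg/m^2

39.01 kg/m^2


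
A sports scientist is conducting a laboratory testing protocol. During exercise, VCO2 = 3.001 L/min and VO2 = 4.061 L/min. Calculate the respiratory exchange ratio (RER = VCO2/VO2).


RER = VCO2 / VO2
= 3.001 / 4.061
= 0.739

0.739


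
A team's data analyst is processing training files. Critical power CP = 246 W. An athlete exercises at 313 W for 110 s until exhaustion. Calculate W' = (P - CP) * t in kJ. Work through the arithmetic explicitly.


P - CP = 313 - 246 = 67 W
W' = 67 * 110 = 7370 J
= 7370 / 1000 = 7.37 kJ

7.37 kJ


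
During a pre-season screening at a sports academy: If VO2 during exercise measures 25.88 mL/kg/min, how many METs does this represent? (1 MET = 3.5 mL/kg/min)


METs = VO2 / 3.5 = 25.88 / 3.5 = 7.39

7.39 METs


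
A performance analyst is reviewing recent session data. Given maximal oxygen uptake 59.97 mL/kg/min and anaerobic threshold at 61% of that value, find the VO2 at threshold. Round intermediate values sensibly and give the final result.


Percentage as decimal = 0.61
VO2 at AT = 59.97 * 0.61 = 36.58 mL/kg/min

36.58 mL/kg/min


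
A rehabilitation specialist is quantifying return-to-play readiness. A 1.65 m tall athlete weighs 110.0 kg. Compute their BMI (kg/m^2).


height^2 = 2.7225 m^2
BMI = 110.0 / 2.7225 = 40.4 kg/m^2

40.4 kg/m^2


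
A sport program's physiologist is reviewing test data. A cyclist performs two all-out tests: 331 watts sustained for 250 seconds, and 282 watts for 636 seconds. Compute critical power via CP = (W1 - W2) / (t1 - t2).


W1 = P1 * t1 = 331 * 250 = 82750 J
W2 = P2 * t2 = 282 * 636 = 179352 J
CP = (82750 - 179352) / (250 - 636)
= 250.26 W

250.26 W


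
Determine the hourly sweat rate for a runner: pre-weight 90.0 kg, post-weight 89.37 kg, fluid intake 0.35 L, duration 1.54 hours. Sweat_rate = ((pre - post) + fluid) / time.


Mass lost = 90.0 - 89.37 = 0.63 kg
Add fluid consumed: 0.63 + 0.35 = 0.98 L total sweat
Sweat rate = 0.98 / 1.54 = 0.636 L/h

0.636 L/h


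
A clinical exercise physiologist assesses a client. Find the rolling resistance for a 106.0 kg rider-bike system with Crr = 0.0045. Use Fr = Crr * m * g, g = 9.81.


m * g = 106.0 * 9.81 = 1039.86 N
Fr = 0.0045 * 1039.86 = 4.679 N

4.679 N


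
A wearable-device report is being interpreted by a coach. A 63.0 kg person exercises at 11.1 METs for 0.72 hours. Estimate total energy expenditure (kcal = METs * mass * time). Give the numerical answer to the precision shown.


Energy = METs * mass(kg) * time(h)
= 11.1 * 63.0 * 0.72
= 503.5 kcal

503.5 kcal


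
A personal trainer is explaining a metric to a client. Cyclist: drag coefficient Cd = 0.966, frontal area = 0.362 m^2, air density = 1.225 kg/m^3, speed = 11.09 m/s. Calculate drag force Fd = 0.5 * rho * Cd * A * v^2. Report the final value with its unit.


v^2 = 11.09^2 = 122.9881
Fd = 0.5 * 1.225 * 0.966 * 0.362 * 122.9881
= 26.342 N

26.342 N


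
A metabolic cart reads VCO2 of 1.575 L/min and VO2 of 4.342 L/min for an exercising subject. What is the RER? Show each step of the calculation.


RER = VCO2 / VO2 = 1.575 / 4.342 = 0.3627

0.3627


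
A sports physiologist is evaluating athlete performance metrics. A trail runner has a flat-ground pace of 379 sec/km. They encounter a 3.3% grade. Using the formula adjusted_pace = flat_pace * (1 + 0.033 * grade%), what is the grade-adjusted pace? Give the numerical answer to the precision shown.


Grade factor = 1 + 0.033 * 3.3 = 1.1089
Adjusted = 379 * 1.1089 = 420.27 sec/km

420.27 s/km


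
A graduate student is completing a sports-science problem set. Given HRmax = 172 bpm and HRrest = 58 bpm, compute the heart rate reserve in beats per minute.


Heart rate reserve = maximum HR minus resting HR
HRR = 172 - 58 = 114 bpm

114 bpm


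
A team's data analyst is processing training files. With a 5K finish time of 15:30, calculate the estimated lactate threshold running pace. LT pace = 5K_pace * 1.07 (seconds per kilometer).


Race duration = 930 s for 5 km
Average pace = 930 / 5 = 186.0 s/km
LT pace = 186.0 * 1.07
= 199.02 s/km

199.02 s/km


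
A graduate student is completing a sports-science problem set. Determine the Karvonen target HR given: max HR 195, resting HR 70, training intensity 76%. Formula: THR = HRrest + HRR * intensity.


HRR = HRmax - HRrest = 195 - 70 = 125
THR = 70 + 125 * 0.76
= 165.0 bpm

165.0 bpm


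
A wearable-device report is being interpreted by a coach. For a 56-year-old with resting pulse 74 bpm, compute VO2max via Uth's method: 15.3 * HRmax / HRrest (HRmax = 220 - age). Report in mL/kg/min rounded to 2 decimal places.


Step 1: HRmax = 220 - 56 = 164 bpm
Step 2: Ratio = 164 / 74 = 2.2162
Step 3: VO2max = 15.3 * 2.2162 = 33.91 mL/kg/min

33.91 mL/kg/min


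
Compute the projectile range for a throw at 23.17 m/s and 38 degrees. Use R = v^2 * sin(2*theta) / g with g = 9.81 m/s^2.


Two times the angle = 76 degrees
sin(76) = 0.970296
R = 536.8489 * 0.970296 / 9.81 = 53.099 m

53.099 m


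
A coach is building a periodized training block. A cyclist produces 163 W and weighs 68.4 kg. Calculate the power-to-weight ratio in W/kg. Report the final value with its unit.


P/W = power / mass
= 163 / 68.4
= 2.383 W/kg

2.383 W/kg


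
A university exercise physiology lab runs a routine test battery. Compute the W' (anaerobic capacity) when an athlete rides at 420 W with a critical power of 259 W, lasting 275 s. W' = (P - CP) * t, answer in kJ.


Above-CP power = 161 W
Duration = 275 s
W' = 161 * 275 = 44275 J
Convert: 44275 / 1000 = 44.275 kJ

44.275 kJ


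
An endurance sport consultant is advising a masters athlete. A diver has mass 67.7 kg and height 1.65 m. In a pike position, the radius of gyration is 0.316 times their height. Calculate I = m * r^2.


r = 0.316 * 1.65 = 0.5214 m
I = m * r^2 = 67.7 * 0.271858 = 18.405 kg*m^2

18.405 kg*m^2


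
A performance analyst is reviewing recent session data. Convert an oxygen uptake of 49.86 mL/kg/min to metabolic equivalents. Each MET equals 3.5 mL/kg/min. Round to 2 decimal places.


One MET = 3.5 mL/kg/min
Number of METs = 49.86 / 3.5
= 14.25 METs

14.25 METs


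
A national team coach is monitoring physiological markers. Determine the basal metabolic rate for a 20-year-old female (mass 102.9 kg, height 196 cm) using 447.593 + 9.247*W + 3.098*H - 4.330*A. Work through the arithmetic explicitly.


BMR = 447.593 + 9.247*102.9 + 3.098*196 - 4.330*20
= 1919.72 kcal/day

1919.72 kcal/day


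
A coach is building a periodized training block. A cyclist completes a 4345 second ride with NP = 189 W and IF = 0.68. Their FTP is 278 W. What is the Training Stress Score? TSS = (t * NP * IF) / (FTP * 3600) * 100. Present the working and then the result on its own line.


t * NP * IF = 4345 * 189 * 0.68 = 558419.4
FTP * 3600 = 1000800
TSS = (558419.4 / 1000800) * 100 = 55.8

55.8 TSS


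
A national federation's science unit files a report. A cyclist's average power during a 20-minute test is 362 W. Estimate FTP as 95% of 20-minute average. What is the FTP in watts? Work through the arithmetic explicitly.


FTP = 20-min power * 0.95
= 362 * 0.95
= 343.9 W

343.9 W


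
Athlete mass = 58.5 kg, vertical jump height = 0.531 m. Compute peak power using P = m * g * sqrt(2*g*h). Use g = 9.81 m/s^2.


sqrt(2 * 9.81 * 0.531) = sqrt(10.41822) = 3.227727 m/s
P = 58.5 * 9.81 * 3.227727
= 1852.34 W

1852.34 W


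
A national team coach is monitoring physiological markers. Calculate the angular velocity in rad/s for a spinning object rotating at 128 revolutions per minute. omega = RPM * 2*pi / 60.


omega = RPM * 2*pi / 60
= 128 * 6.28318531 / 60
= 13.404 rad/s

13.404 rad/s


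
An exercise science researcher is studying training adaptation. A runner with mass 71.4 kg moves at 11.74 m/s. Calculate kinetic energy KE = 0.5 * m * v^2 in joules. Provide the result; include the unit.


v^2 = 11.74^2 = 137.8276
KE = 0.5 * 71.4 * 137.8276
= 4920.45 J

4920.45 J


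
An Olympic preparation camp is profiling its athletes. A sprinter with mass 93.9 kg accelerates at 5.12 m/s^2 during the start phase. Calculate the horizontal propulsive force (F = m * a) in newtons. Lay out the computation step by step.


F = m * a
= 93.9 * 5.12
= 480.77 N

480.77 N


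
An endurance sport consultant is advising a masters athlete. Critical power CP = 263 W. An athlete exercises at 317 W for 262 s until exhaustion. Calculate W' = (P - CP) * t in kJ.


P - CP = 317 - 263 = 54 W
W' = 54 * 262 = 14148 J
= 14148 / 1000 = 14.148 kJ

14.148 kJ


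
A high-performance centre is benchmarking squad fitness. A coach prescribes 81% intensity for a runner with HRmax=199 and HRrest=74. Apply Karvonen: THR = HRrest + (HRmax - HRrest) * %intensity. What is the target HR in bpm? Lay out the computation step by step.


Heart rate reserve = 199 - 74 = 125
Intensity fraction = 81 / 100 = 0.81
THR = 74 + 125 * 0.81 = 175.25 bpm

175.25 bpm


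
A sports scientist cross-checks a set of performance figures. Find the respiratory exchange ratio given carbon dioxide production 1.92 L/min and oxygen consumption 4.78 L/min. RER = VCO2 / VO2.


VCO2 = 1.92 L/min
VO2 = 4.78 L/min
RER = 1.92 / 4.78 = 0.4017

0.4017


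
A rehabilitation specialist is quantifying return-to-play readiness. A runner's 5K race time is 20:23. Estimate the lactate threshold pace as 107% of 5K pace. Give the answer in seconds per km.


Total race time = 20*60 + 23 = 1223 seconds
5K pace = 1223 / 5 = 244.6 sec/km
LT pace = 244.6 * 1.07 = 261.72 sec/km

261.72 s/km


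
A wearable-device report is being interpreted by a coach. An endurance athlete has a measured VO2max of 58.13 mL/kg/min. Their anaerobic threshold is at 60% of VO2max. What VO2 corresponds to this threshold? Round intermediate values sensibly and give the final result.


Anaerobic threshold VO2 = VO2max * 60%
= 58.13 * 0.6
= 34.88 mL/kg/min

34.88 mL/kg/min


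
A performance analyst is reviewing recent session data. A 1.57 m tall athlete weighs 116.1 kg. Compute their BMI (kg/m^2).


height^2 = 2.4649 m^2
BMI = 116.1 / 2.4649 = 47.1 kg/m^2

47.1 kg/m^2


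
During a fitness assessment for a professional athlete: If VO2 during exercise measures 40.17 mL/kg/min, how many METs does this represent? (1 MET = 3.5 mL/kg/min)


METs = VO2 / 3.5 = 40.17 / 3.5 = 11.48

11.48 METs


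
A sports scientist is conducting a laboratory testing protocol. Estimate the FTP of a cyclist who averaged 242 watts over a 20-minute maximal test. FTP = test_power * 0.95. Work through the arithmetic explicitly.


FTP = 242 * 0.95 = 229.9 W

229.9 W


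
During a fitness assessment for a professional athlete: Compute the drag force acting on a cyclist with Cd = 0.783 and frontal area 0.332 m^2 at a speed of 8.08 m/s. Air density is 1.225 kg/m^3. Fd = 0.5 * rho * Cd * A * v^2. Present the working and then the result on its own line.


Step 1: v^2 = 65.2864
Step 2: Fd = 0.5 * 1.225 * 0.783 * 0.332 * 65.2864
= 10.395 N

10.395 N


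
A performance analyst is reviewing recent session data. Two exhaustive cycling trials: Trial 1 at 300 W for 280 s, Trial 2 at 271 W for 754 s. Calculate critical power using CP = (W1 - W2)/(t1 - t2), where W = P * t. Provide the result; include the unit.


W1 = 300 * 280 = 84000 J
W2 = 271 * 754 = 204334 J
CP = (84000 - 204334) / (280 - 754)
= -120334 / -474
= 253.87 W

253.87 W


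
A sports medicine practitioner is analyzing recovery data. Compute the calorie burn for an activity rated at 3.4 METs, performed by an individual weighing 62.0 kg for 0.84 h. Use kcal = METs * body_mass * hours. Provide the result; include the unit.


Product of METs and mass = 3.4 * 62.0 = 210.8
Total kcal = 210.8 * 0.84 = 177.07 kcal

177.07 kcal


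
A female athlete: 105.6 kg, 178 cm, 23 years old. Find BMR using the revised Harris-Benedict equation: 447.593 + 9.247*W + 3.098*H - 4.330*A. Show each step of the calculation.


Intercept = 447.593
Weight contribution = 9.247 * 105.6 = 976.4832
Height contribution = 3.098 * 178 = 551.444
Age contribution = 4.33 * 23 = 99.59
BMR = 447.593 + 976.4832 + 551.444 - 99.59
= 1875.93 kcal/day

1875.93 kcal/day


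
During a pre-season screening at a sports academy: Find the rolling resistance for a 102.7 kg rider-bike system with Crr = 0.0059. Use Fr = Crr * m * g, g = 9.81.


m * g = 102.7 * 9.81 = 1007.487 N
Fr = 0.0059 * 1007.487 = 5.944 N

5.944 N


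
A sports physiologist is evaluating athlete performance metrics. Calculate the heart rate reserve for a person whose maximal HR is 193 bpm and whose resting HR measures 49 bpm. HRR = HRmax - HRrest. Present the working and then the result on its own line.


HRmax = 193 bpm
HRrest = 49 bpm
HRR = 193 - 49 = 144 bpm

144 bpm


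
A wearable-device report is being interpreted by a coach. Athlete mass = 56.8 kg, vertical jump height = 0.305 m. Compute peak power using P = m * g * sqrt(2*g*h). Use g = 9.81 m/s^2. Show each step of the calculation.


sqrt(2 * 9.81 * 0.305) = sqrt(5.9841) = 2.446242 m/s
P = 56.8 * 9.81 * 2.446242
= 1363.07 W

1363.07 W


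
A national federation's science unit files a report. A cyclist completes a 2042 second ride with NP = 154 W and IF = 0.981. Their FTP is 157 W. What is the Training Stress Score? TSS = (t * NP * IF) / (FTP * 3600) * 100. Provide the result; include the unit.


t * NP * IF = 2042 * 154 * 0.981 = 308493.108
FTP * 3600 = 565200
TSS = (308493.108 / 565200) * 100 = 54.58

54.58 TSS


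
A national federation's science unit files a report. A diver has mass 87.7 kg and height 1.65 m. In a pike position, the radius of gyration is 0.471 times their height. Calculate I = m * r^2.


r = 0.471 * 1.65 = 0.77715 m
I = m * r^2 = 87.7 * 0.603962 = 52.967 kg*m^2

52.967 kg*m^2


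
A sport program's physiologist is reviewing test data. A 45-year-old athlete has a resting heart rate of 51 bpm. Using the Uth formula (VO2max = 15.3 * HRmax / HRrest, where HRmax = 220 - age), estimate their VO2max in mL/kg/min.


HRmax = 220 - 45 = 175 bpm
Ratio = HRmax / HRrest = 175 / 51 = 3.4314
VO2max = 15.3 * 3.4314 = 52.5 mL/kg/min

52.5 mL/kg/min


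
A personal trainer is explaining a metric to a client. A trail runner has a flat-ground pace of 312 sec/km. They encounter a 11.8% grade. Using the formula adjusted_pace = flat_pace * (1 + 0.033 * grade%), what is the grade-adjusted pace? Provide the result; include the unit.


Grade factor = 1 + 0.033 * 11.8 = 1.3894
Adjusted = 312 * 1.3894 = 433.49 sec/km

433.49 s/km
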